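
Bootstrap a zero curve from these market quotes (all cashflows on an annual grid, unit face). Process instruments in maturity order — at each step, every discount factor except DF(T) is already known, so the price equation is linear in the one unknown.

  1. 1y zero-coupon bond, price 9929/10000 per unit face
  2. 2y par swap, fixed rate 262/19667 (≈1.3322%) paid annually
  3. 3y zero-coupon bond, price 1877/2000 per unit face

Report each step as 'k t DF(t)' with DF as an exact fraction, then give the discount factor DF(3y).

1 1 9929/10000
2 2 4869/5000
3 3 1877/2000
DF(3y) = 1877/2000 ≈ 0.938500

step 1 [1y] zero: DF = P = 9929/10000 ≈ 0.992900
step 2 [2y] swap r/1=262/19667: DF=(1 − 262/19667·(0.992900))/(1+262/19667) = 4869/5000 ≈ 0.973800
step 3 [3y] zero: DF = P = 1877/2000 ≈ 0.938500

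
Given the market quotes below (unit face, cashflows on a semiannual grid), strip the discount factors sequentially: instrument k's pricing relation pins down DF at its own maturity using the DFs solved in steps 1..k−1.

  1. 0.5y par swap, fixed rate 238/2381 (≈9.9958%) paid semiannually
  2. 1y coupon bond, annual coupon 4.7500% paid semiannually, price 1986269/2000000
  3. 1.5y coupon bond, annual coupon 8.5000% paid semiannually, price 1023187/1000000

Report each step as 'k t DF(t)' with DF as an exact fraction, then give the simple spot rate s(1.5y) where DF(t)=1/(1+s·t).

step 1 [0.5y] swap r/2=119/2381: DF=(1 − 119/2381·(0))/(1+119/2381) = 2381/2500 ≈ 0.952400
step 2 [1y] bond c/2=19/800: DF=(1986269/2000000 − 19/800·(0.952400))/(1+19/800) = 237/250 ≈ 0.948000
step 3 [1.5y] bond c/2=17/400: DF=(1023187/1000000 − 17/400·(0.952400+0.948000))/(1+17/400) = 113/125 ≈ 0.904000

1 1/2 2381/2500
2 1 237/250
3 3/2 113/125
s(1.5y) = (1/(113/125) − 1)/(3/2) = 8/113 ≈ 7.0796%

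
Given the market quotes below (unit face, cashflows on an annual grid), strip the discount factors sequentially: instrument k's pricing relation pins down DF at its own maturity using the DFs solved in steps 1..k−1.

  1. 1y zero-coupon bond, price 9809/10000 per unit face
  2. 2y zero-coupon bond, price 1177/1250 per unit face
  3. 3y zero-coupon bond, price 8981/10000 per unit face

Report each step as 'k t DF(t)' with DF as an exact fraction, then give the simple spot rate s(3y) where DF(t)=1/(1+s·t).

step 1 [1y] zero: DF = P = 9809/10000 ≈ 0.980900
step 2 [2y] zero: DF = P = 1177/1250 ≈ 0.941600
step 3 [3y] zero: DF = P = 8981/10000 ≈ 0.898100

1 1 9809/10000
2 2 1177/1250
3 3 8981/10000
s(3y) = (1/(8981/10000) − 1)/(3) = 1019/26943 ≈ 3.7821%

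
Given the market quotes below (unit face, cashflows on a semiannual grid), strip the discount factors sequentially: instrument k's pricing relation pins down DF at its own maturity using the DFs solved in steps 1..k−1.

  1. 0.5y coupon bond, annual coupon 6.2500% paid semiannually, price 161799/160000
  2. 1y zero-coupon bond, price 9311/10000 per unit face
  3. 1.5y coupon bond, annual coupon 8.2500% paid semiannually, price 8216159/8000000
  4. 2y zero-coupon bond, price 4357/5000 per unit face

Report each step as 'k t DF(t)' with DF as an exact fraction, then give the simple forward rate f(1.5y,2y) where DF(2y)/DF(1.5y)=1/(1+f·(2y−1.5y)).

step 1 [0.5y] bond c/2=1/32: DF=(161799/160000 − 1/32·(0))/(1+1/32) = 4903/5000 ≈ 0.980600
step 2 [1y] zero: DF = P = 9311/10000 ≈ 0.931100
step 3 [1.5y] bond c/2=33/800: DF=(8216159/8000000 − 33/800·(0.980600+0.931100))/(1+33/800) = 4553/5000 ≈ 0.910600
step 4 [2y] zero: DF = P = 4357/5000 ≈ 0.871400

1 1/2 4903/5000
2 1 9311/10000
3 3/2 4553/5000
4 2 4357/5000
f(1.5y,2y) = ((4553/5000)/(4357/5000) − 1)/(1/2) = 392/4357 ≈ 8.9970%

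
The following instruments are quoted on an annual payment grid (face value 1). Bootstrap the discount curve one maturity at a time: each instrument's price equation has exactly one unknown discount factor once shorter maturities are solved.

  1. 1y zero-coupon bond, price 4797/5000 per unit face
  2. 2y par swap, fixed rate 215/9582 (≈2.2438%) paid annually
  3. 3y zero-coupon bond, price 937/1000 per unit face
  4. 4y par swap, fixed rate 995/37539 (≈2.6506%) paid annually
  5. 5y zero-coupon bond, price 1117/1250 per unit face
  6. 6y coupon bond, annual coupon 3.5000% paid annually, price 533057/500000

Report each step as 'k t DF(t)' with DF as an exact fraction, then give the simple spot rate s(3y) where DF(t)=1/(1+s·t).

1 1 4797/5000
2 2 957/1000
3 3 937/1000
4 4 1801/2000
5 5 1117/1250
6 6 8729/10000
s(3y) = (1/(937/1000) − 1)/(3) = 21/937 ≈ 2.2412%

step 1 [1y] zero: DF = P = 4797/5000 ≈ 0.959400
step 2 [2y] swap r/1=215/9582: DF=(1 − 215/9582·(0.959400))/(1+215/9582) = 957/1000 ≈ 0.957000
step 3 [3y] zero: DF = P = 937/1000 ≈ 0.937000
step 4 [4y] swap r/1=995/37539: DF=(1 − 995/37539·(0.959400+0.957000+0.937000))/(1+995/37539) = 1801/2000 ≈ 0.900500
step 5 [5y] zero: DF = P = 1117/1250 ≈ 0.893600
step 6 [6y] bond c/1=7/200: DF=(533057/500000 − 7/200·(0.959400+0.957000+0.937000+0.900500+0.893600))/(1+7/200) = 8729/10000 ≈ 0.872900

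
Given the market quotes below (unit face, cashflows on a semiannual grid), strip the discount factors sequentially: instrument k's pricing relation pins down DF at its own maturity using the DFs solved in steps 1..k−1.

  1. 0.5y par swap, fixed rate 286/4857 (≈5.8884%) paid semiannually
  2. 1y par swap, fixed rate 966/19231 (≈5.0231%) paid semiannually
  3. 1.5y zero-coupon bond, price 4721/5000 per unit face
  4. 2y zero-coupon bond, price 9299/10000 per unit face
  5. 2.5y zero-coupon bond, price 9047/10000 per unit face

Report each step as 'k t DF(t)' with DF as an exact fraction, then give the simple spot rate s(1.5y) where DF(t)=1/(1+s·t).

1 1/2 4857/5000
2 1 9517/10000
3 3/2 4721/5000
4 2 9299/10000
5 5/2 9047/10000
s(1.5y) = (1/(4721/5000) − 1)/(3/2) = 186/4721 ≈ 3.9398%

step 1 [0.5y] swap r/2=143/4857: DF=(1 − 143/4857·(0))/(1+143/4857) = 4857/5000 ≈ 0.971400
step 2 [1y] swap r/2=483/19231: DF=(1 − 483/19231·(0.971400))/(1+483/19231) = 9517/10000 ≈ 0.951700
step 3 [1.5y] zero: DF = P = 4721/5000 ≈ 0.944200
step 4 [2y] zero: DF = P = 9299/10000 ≈ 0.929900
step 5 [2.5y] zero: DF = P = 9047/10000 ≈ 0.904700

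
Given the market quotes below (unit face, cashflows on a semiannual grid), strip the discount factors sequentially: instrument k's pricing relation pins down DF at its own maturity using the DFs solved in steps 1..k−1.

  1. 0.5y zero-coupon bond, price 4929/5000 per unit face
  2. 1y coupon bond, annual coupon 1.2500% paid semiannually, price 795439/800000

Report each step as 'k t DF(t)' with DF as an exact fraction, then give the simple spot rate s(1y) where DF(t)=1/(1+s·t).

1 1/2 4929/5000
2 1 491/500
s(1y) = (1/(491/500) − 1)/(1) = 9/491 ≈ 1.8330%

step 1 [0.5y] zero: DF = P = 4929/5000 ≈ 0.985800
step 2 [1y] bond c/2=1/160: DF=(795439/800000 − 1/160·(0.985800))/(1+1/160) = 491/500 ≈ 0.982000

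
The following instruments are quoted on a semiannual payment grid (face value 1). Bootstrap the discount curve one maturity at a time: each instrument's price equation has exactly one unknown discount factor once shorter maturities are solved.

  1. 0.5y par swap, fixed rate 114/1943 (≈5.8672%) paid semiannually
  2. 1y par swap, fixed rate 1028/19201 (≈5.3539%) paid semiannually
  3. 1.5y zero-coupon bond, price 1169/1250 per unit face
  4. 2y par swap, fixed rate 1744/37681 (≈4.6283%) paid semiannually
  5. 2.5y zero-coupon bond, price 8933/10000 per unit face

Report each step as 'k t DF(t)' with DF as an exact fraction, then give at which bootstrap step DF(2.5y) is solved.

step 1 [0.5y] swap r/2=57/1943: DF=(1 − 57/1943·(0))/(1+57/1943) = 1943/2000 ≈ 0.971500
step 2 [1y] swap r/2=514/19201: DF=(1 − 514/19201·(0.971500))/(1+514/19201) = 4743/5000 ≈ 0.948600
step 3 [1.5y] zero: DF = P = 1169/1250 ≈ 0.935200
step 4 [2y] swap r/2=872/37681: DF=(1 − 872/37681·(0.971500+0.948600+0.935200))/(1+872/37681) = 1141/1250 ≈ 0.912800
step 5 [2.5y] zero: DF = P = 8933/10000 ≈ 0.893300

1 1/2 1943/2000
2 1 4743/5000
3 3/2 1169/1250
4 2 1141/1250
5 5/2 8933/10000
DF(2.5y) is solved at step 5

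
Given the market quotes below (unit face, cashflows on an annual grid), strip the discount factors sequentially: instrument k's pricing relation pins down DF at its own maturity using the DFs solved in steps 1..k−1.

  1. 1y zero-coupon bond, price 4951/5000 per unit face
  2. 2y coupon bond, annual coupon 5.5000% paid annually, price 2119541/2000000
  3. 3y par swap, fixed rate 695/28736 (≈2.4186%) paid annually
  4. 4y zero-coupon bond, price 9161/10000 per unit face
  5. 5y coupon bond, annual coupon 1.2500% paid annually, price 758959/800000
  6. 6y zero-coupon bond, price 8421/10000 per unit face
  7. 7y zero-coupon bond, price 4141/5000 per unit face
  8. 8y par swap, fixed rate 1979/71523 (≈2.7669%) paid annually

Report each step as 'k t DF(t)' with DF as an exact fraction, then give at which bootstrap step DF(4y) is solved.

1 1 4951/5000
2 2 9529/10000
3 3 1861/2000
4 4 9161/10000
5 5 4451/5000
6 6 8421/10000
7 7 4141/5000
8 8 8021/10000
DF(4y) is solved at step 4

step 1 [1y] zero: DF = P = 4951/5000 ≈ 0.990200
step 2 [2y] bond c/1=11/200: DF=(2119541/2000000 − 11/200·(0.990200))/(1+11/200) = 9529/10000 ≈ 0.952900
step 3 [3y] swap r/1=695/28736: DF=(1 − 695/28736·(0.990200+0.952900))/(1+695/28736) = 1861/2000 ≈ 0.930500
step 4 [4y] zero: DF = P = 9161/10000 ≈ 0.916100
step 5 [5y] bond c/1=1/80: DF=(758959/800000 − 1/80·(0.990200+0.952900+0.930500+0.916100))/(1+1/80) = 4451/5000 ≈ 0.890200
step 6 [6y] zero: DF = P = 8421/10000 ≈ 0.842100
step 7 [7y] zero: DF = P = 4141/5000 ≈ 0.828200
step 8 [8y] swap r/1=1979/71523: DF=(1 − 1979/71523·(0.990200+0.952900+0.930500+0.916100+0.890200+0.842100+0.828200))/(1+1979/71523) = 8021/10000 ≈ 0.802100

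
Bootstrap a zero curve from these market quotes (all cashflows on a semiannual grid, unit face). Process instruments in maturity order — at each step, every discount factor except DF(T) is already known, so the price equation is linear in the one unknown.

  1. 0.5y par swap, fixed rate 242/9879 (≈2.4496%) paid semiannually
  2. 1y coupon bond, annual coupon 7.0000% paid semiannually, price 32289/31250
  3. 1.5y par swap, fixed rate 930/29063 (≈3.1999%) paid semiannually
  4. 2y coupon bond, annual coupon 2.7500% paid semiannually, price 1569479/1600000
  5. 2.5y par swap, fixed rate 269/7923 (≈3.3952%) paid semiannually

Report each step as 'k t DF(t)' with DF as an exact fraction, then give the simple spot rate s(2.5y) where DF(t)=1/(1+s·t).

1 1/2 9879/10000
2 1 9649/10000
3 3/2 1907/2000
4 2 4641/5000
5 5/2 9193/10000
s(2.5y) = (1/(9193/10000) − 1)/(5/2) = 1614/45965 ≈ 3.5114%

step 1 [0.5y] swap r/2=121/9879: DF=(1 − 121/9879·(0))/(1+121/9879) = 9879/10000 ≈ 0.987900
step 2 [1y] bond c/2=7/200: DF=(32289/31250 − 7/200·(0.987900))/(1+7/200) = 9649/10000 ≈ 0.964900
step 3 [1.5y] swap r/2=465/29063: DF=(1 − 465/29063·(0.987900+0.964900))/(1+465/29063) = 1907/2000 ≈ 0.953500
step 4 [2y] bond c/2=11/800: DF=(1569479/1600000 − 11/800·(0.987900+0.964900+0.953500))/(1+11/800) = 4641/5000 ≈ 0.928200
step 5 [2.5y] swap r/2=269/15846: DF=(1 − 269/15846·(0.987900+0.964900+0.953500+0.928200))/(1+269/15846) = 9193/10000 ≈ 0.919300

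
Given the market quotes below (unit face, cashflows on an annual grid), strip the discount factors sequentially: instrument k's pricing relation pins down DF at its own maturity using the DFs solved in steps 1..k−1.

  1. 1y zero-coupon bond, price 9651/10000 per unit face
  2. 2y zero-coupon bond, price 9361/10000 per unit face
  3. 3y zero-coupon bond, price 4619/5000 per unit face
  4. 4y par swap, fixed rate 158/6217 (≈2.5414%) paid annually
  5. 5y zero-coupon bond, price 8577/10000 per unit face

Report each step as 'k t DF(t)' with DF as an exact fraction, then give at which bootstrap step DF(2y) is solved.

step 1 [1y] zero: DF = P = 9651/10000 ≈ 0.965100
step 2 [2y] zero: DF = P = 9361/10000 ≈ 0.936100
step 3 [3y] zero: DF = P = 4619/5000 ≈ 0.923800
step 4 [4y] swap r/1=158/6217: DF=(1 − 158/6217·(0.965100+0.936100+0.923800))/(1+158/6217) = 2263/2500 ≈ 0.905200
step 5 [5y] zero: DF = P = 8577/10000 ≈ 0.857700

1 1 9651/10000
2 2 9361/10000
3 3 4619/5000
4 4 2263/2500
5 5 8577/10000
DF(2y) is solved at step 2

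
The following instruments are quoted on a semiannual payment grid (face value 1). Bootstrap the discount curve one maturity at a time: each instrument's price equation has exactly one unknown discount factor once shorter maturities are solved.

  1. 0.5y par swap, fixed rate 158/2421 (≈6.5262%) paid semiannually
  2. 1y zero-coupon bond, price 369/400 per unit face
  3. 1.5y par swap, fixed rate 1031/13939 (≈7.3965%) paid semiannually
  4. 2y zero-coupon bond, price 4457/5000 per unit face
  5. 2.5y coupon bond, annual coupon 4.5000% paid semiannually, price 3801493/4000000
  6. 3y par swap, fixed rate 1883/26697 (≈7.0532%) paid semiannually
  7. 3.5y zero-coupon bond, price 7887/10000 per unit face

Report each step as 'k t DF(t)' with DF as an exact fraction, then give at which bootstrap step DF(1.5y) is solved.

step 1 [0.5y] swap r/2=79/2421: DF=(1 − 79/2421·(0))/(1+79/2421) = 2421/2500 ≈ 0.968400
step 2 [1y] zero: DF = P = 369/400 ≈ 0.922500
step 3 [1.5y] swap r/2=1031/27878: DF=(1 − 1031/27878·(0.968400+0.922500))/(1+1031/27878) = 8969/10000 ≈ 0.896900
step 4 [2y] zero: DF = P = 4457/5000 ≈ 0.891400
step 5 [2.5y] bond c/2=9/400: DF=(3801493/4000000 − 9/400·(0.968400+0.922500+0.896900+0.891400))/(1+9/400) = 1697/2000 ≈ 0.848500
step 6 [3y] swap r/2=1883/53394: DF=(1 − 1883/53394·(0.968400+0.922500+0.896900+0.891400+0.848500))/(1+1883/53394) = 8117/10000 ≈ 0.811700
step 7 [3.5y] zero: DF = P = 7887/10000 ≈ 0.788700

1 1/2 2421/2500
2 1 369/400
3 3/2 8969/10000
4 2 4457/5000
5 5/2 1697/2000
6 3 8117/10000
7 7/2 7887/10000
DF(1.5y) is solved at step 3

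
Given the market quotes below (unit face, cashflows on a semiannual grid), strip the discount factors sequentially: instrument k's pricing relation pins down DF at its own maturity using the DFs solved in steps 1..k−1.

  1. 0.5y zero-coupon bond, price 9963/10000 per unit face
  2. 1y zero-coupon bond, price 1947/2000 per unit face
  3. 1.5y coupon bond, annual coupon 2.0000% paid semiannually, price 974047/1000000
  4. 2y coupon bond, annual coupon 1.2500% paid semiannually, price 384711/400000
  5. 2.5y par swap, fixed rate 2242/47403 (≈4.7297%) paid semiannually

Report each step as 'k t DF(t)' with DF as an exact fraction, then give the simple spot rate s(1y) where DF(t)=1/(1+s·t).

1 1/2 9963/10000
2 1 1947/2000
3 3/2 9449/10000
4 2 9377/10000
5 5/2 8879/10000
s(1y) = (1/(1947/2000) − 1)/(1) = 53/1947 ≈ 2.7221%

step 1 [0.5y] zero: DF = P = 9963/10000 ≈ 0.996300
step 2 [1y] zero: DF = P = 1947/2000 ≈ 0.973500
step 3 [1.5y] bond c/2=1/100: DF=(974047/1000000 − 1/100·(0.996300+0.973500))/(1+1/100) = 9449/10000 ≈ 0.944900
step 4 [2y] bond c/2=1/160: DF=(384711/400000 − 1/160·(0.996300+0.973500+0.944900))/(1+1/160) = 9377/10000 ≈ 0.937700
step 5 [2.5y] swap r/2=1121/47403: DF=(1 − 1121/47403·(0.996300+0.973500+0.944900+0.937700))/(1+1121/47403) = 8879/10000 ≈ 0.887900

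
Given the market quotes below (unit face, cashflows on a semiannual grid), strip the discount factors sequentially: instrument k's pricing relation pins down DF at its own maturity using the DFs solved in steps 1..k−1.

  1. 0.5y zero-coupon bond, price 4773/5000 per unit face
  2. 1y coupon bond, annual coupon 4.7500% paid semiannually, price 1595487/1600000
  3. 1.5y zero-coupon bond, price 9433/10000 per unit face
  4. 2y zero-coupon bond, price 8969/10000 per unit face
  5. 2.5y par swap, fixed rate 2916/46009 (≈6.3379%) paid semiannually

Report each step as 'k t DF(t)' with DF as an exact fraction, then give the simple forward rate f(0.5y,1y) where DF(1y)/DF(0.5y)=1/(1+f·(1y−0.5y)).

step 1 [0.5y] zero: DF = P = 4773/5000 ≈ 0.954600
step 2 [1y] bond c/2=19/800: DF=(1595487/1600000 − 19/800·(0.954600))/(1+19/800) = 9519/10000 ≈ 0.951900
step 3 [1.5y] zero: DF = P = 9433/10000 ≈ 0.943300
step 4 [2y] zero: DF = P = 8969/10000 ≈ 0.896900
step 5 [2.5y] swap r/2=1458/46009: DF=(1 − 1458/46009·(0.954600+0.951900+0.943300+0.896900))/(1+1458/46009) = 4271/5000 ≈ 0.854200

1 1/2 4773/5000
2 1 9519/10000
3 3/2 9433/10000
4 2 8969/10000
5 5/2 4271/5000
f(0.5y,1y) = ((4773/5000)/(9519/10000) − 1)/(1/2) = 18/3173 ≈ 0.5673%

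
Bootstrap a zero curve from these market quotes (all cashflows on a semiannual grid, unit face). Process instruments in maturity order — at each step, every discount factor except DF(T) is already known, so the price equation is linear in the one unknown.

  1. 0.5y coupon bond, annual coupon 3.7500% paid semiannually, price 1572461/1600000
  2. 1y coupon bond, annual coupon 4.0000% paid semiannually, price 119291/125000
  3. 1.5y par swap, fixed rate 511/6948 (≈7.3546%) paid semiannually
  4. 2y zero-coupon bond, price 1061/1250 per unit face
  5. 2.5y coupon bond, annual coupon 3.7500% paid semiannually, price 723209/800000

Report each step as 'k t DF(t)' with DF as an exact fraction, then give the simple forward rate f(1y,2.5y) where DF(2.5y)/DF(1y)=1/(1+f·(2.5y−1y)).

1 1/2 9647/10000
2 1 9167/10000
3 3/2 4489/5000
4 2 1061/1250
5 5/2 4103/5000
f(1y,2.5y) = ((9167/10000)/(4103/5000) − 1)/(3/2) = 961/12309 ≈ 7.8073%

step 1 [0.5y] bond c/2=3/160: DF=(1572461/1600000 − 3/160·(0))/(1+3/160) = 9647/10000 ≈ 0.964700
step 2 [1y] bond c/2=1/50: DF=(119291/125000 − 1/50·(0.964700))/(1+1/50) = 9167/10000 ≈ 0.916700
step 3 [1.5y] swap r/2=511/13896: DF=(1 − 511/13896·(0.964700+0.916700))/(1+511/13896) = 4489/5000 ≈ 0.897800
step 4 [2y] zero: DF = P = 1061/1250 ≈ 0.848800
step 5 [2.5y] bond c/2=3/160: DF=(723209/800000 − 3/160·(0.964700+0.916700+0.897800+0.848800))/(1+3/160) = 4103/5000 ≈ 0.820600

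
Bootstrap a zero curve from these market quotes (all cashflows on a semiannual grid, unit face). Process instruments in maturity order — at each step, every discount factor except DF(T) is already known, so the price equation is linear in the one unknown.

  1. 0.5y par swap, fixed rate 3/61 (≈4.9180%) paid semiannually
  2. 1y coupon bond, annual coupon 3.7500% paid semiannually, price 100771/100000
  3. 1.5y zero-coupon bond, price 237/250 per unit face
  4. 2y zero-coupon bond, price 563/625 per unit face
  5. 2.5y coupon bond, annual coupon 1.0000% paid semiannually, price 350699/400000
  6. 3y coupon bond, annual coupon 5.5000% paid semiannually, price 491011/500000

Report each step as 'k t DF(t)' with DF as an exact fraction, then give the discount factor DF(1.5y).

1 1/2 122/125
2 1 607/625
3 3/2 237/250
4 2 563/625
5 5/2 1707/2000
6 3 8313/10000
DF(1.5y) = 237/250 ≈ 0.948000

step 1 [0.5y] swap r/2=3/122: DF=(1 − 3/122·(0))/(1+3/122) = 122/125 ≈ 0.976000
step 2 [1y] bond c/2=3/160: DF=(100771/100000 − 3/160·(0.976000))/(1+3/160) = 607/625 ≈ 0.971200
step 3 [1.5y] zero: DF = P = 237/250 ≈ 0.948000
step 4 [2y] zero: DF = P = 563/625 ≈ 0.900800
step 5 [2.5y] bond c/2=1/200: DF=(350699/400000 − 1/200·(0.976000+0.971200+0.948000+0.900800))/(1+1/200) = 1707/2000 ≈ 0.853500
step 6 [3y] bond c/2=11/400: DF=(491011/500000 − 11/400·(0.976000+0.971200+0.948000+0.900800+0.853500))/(1+11/400) = 8313/10000 ≈ 0.831300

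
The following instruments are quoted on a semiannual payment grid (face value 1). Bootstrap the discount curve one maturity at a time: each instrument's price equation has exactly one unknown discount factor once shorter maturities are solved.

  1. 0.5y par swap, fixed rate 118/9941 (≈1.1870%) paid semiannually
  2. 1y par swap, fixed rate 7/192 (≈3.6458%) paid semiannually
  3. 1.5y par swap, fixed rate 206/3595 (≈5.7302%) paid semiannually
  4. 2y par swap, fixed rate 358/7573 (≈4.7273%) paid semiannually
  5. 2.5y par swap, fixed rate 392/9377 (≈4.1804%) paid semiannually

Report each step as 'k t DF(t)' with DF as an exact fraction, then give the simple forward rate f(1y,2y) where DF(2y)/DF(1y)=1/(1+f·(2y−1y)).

step 1 [0.5y] swap r/2=59/9941: DF=(1 − 59/9941·(0))/(1+59/9941) = 9941/10000 ≈ 0.994100
step 2 [1y] swap r/2=7/384: DF=(1 − 7/384·(0.994100))/(1+7/384) = 9643/10000 ≈ 0.964300
step 3 [1.5y] swap r/2=103/3595: DF=(1 − 103/3595·(0.994100+0.964300))/(1+103/3595) = 1147/1250 ≈ 0.917600
step 4 [2y] swap r/2=179/7573: DF=(1 − 179/7573·(0.994100+0.964300+0.917600))/(1+179/7573) = 1821/2000 ≈ 0.910500
step 5 [2.5y] swap r/2=196/9377: DF=(1 − 196/9377·(0.994100+0.964300+0.917600+0.910500))/(1+196/9377) = 451/500 ≈ 0.902000

1 1/2 9941/10000
2 1 9643/10000
3 3/2 1147/1250
4 2 1821/2000
5 5/2 451/500
f(1y,2y) = ((9643/10000)/(1821/2000) − 1)/(1) = 538/9105 ≈ 5.9088%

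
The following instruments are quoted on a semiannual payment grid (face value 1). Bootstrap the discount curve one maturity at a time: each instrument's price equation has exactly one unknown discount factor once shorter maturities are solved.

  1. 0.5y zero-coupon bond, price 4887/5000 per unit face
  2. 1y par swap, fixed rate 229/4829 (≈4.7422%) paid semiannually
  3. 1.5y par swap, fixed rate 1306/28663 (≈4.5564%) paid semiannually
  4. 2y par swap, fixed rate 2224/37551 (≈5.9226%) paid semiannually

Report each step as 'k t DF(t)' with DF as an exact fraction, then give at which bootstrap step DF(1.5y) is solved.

step 1 [0.5y] zero: DF = P = 4887/5000 ≈ 0.977400
step 2 [1y] swap r/2=229/9658: DF=(1 − 229/9658·(0.977400))/(1+229/9658) = 4771/5000 ≈ 0.954200
step 3 [1.5y] swap r/2=653/28663: DF=(1 − 653/28663·(0.977400+0.954200))/(1+653/28663) = 9347/10000 ≈ 0.934700
step 4 [2y] swap r/2=1112/37551: DF=(1 − 1112/37551·(0.977400+0.954200+0.934700))/(1+1112/37551) = 1111/1250 ≈ 0.888800

1 1/2 4887/5000
2 1 4771/5000
3 3/2 9347/10000
4 2 1111/1250
DF(1.5y) is solved at step 3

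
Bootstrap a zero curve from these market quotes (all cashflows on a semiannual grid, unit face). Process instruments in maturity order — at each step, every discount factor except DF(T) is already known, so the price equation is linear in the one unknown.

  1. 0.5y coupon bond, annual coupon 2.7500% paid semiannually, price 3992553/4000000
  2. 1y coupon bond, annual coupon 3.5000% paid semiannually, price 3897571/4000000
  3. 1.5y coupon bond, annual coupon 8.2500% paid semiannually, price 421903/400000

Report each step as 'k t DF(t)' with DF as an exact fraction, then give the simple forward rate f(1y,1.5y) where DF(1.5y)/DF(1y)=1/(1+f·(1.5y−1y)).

step 1 [0.5y] bond c/2=11/800: DF=(3992553/4000000 − 11/800·(0))/(1+11/800) = 4923/5000 ≈ 0.984600
step 2 [1y] bond c/2=7/400: DF=(3897571/4000000 − 7/400·(0.984600))/(1+7/400) = 9407/10000 ≈ 0.940700
step 3 [1.5y] bond c/2=33/800: DF=(421903/400000 − 33/800·(0.984600+0.940700))/(1+33/800) = 9367/10000 ≈ 0.936700

1 1/2 4923/5000
2 1 9407/10000
3 3/2 9367/10000
f(1y,1.5y) = ((9407/10000)/(9367/10000) − 1)/(1/2) = 80/9367 ≈ 0.8541%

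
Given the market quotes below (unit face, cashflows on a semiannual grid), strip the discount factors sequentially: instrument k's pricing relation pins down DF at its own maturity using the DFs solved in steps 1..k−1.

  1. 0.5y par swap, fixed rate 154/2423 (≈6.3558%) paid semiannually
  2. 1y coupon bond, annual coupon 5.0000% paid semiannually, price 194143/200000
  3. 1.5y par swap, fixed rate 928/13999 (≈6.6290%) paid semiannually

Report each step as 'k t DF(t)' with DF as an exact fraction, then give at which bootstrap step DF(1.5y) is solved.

1 1/2 2423/2500
2 1 4617/5000
3 3/2 567/625
DF(1.5y) is solved at step 3

step 1 [0.5y] swap r/2=77/2423: DF=(1 − 77/2423·(0))/(1+77/2423) = 2423/2500 ≈ 0.969200
step 2 [1y] bond c/2=1/40: DF=(194143/200000 − 1/40·(0.969200))/(1+1/40) = 4617/5000 ≈ 0.923400
step 3 [1.5y] swap r/2=464/13999: DF=(1 − 464/13999·(0.969200+0.923400))/(1+464/13999) = 567/625 ≈ 0.907200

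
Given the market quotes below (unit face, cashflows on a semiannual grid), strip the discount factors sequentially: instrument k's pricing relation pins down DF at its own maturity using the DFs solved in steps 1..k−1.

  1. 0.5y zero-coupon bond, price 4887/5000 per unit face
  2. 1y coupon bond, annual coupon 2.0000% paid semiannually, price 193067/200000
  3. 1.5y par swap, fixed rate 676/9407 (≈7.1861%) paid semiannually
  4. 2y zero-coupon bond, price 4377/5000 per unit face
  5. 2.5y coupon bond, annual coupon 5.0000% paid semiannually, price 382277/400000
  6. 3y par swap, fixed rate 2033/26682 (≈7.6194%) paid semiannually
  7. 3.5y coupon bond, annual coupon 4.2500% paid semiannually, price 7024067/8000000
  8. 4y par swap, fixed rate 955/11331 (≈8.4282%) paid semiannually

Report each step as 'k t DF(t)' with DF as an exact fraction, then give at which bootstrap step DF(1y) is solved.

step 1 [0.5y] zero: DF = P = 4887/5000 ≈ 0.977400
step 2 [1y] bond c/2=1/100: DF=(193067/200000 − 1/100·(0.977400))/(1+1/100) = 9461/10000 ≈ 0.946100
step 3 [1.5y] swap r/2=338/9407: DF=(1 − 338/9407·(0.977400+0.946100))/(1+338/9407) = 4493/5000 ≈ 0.898600
step 4 [2y] zero: DF = P = 4377/5000 ≈ 0.875400
step 5 [2.5y] bond c/2=1/40: DF=(382277/400000 − 1/40·(0.977400+0.946100+0.898600+0.875400))/(1+1/40) = 4211/5000 ≈ 0.842200
step 6 [3y] swap r/2=2033/53364: DF=(1 − 2033/53364·(0.977400+0.946100+0.898600+0.875400+0.842200))/(1+2033/53364) = 7967/10000 ≈ 0.796700
step 7 [3.5y] bond c/2=17/800: DF=(7024067/8000000 − 17/800·(0.977400+0.946100+0.898600+0.875400+0.842200+0.796700))/(1+17/800) = 7487/10000 ≈ 0.748700
step 8 [4y] swap r/2=955/22662: DF=(1 − 955/22662·(0.977400+0.946100+0.898600+0.875400+0.842200+0.796700+0.748700))/(1+955/22662) = 1427/2000 ≈ 0.713500

1 1/2 4887/5000
2 1 9461/10000
3 3/2 4493/5000
4 2 4377/5000
5 5/2 4211/5000
6 3 7967/10000
7 7/2 7487/10000
8 4 1427/2000
DF(1y) is solved at step 2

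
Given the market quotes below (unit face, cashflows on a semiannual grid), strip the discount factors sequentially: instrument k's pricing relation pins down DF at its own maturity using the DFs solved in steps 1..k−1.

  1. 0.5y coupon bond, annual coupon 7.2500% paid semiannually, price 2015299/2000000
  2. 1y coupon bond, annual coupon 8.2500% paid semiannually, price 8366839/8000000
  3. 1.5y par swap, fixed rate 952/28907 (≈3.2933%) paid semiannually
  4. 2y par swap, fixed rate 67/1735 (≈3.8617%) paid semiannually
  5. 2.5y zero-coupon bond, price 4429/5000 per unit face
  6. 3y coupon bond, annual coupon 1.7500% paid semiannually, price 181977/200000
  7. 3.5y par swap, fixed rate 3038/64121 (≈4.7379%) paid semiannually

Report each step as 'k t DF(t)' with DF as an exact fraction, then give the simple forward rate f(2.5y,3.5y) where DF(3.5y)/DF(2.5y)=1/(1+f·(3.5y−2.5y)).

step 1 [0.5y] bond c/2=29/800: DF=(2015299/2000000 − 29/800·(0))/(1+29/800) = 2431/2500 ≈ 0.972400
step 2 [1y] bond c/2=33/800: DF=(8366839/8000000 − 33/800·(0.972400))/(1+33/800) = 9659/10000 ≈ 0.965900
step 3 [1.5y] swap r/2=476/28907: DF=(1 − 476/28907·(0.972400+0.965900))/(1+476/28907) = 2381/2500 ≈ 0.952400
step 4 [2y] swap r/2=67/3470: DF=(1 − 67/3470·(0.972400+0.965900+0.952400))/(1+67/3470) = 9263/10000 ≈ 0.926300
step 5 [2.5y] zero: DF = P = 4429/5000 ≈ 0.885800
step 6 [3y] bond c/2=7/800: DF=(181977/200000 − 7/800·(0.972400+0.965900+0.952400+0.926300+0.885800))/(1+7/800) = 2153/2500 ≈ 0.861200
step 7 [3.5y] swap r/2=1519/64121: DF=(1 − 1519/64121·(0.972400+0.965900+0.952400+0.926300+0.885800+0.861200))/(1+1519/64121) = 8481/10000 ≈ 0.848100

1 1/2 2431/2500
2 1 9659/10000
3 3/2 2381/2500
4 2 9263/10000
5 5/2 4429/5000
6 3 2153/2500
7 7/2 8481/10000
f(2.5y,3.5y) = ((4429/5000)/(8481/10000) − 1)/(1) = 377/8481 ≈ 4.4452%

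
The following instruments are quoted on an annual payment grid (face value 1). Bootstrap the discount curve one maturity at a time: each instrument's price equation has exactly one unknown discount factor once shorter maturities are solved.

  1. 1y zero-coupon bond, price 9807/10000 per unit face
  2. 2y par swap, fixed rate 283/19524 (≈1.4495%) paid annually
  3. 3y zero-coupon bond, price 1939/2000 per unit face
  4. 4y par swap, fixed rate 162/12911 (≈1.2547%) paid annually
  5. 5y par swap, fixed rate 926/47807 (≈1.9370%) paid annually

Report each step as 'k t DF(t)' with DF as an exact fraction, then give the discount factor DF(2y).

step 1 [1y] zero: DF = P = 9807/10000 ≈ 0.980700
step 2 [2y] swap r/1=283/19524: DF=(1 − 283/19524·(0.980700))/(1+283/19524) = 9717/10000 ≈ 0.971700
step 3 [3y] zero: DF = P = 1939/2000 ≈ 0.969500
step 4 [4y] swap r/1=162/12911: DF=(1 − 162/12911·(0.980700+0.971700+0.969500))/(1+162/12911) = 4757/5000 ≈ 0.951400
step 5 [5y] swap r/1=926/47807: DF=(1 − 926/47807·(0.980700+0.971700+0.969500+0.951400))/(1+926/47807) = 4537/5000 ≈ 0.907400

1 1 9807/10000
2 2 9717/10000
3 3 1939/2000
4 4 4757/5000
5 5 4537/5000
DF(2y) = 9717/10000 ≈ 0.971700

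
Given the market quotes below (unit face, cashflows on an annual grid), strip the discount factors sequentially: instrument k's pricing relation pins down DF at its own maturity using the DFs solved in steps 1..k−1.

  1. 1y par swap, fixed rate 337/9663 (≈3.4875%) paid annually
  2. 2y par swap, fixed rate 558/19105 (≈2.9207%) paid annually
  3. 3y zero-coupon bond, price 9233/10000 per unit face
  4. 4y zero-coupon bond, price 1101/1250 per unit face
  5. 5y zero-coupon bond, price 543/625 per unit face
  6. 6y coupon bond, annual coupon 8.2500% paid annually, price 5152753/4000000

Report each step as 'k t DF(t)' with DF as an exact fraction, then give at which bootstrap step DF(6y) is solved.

1 1 9663/10000
2 2 4721/5000
3 3 9233/10000
4 4 1101/1250
5 5 543/625
6 6 8407/10000
DF(6y) is solved at step 6

step 1 [1y] swap r/1=337/9663: DF=(1 − 337/9663·(0))/(1+337/9663) = 9663/10000 ≈ 0.966300
step 2 [2y] swap r/1=558/19105: DF=(1 − 558/19105·(0.966300))/(1+558/19105) = 4721/5000 ≈ 0.944200
step 3 [3y] zero: DF = P = 9233/10000 ≈ 0.923300
step 4 [4y] zero: DF = P = 1101/1250 ≈ 0.880800
step 5 [5y] zero: DF = P = 543/625 ≈ 0.868800
step 6 [6y] bond c/1=33/400: DF=(5152753/4000000 − 33/400·(0.966300+0.944200+0.923300+0.880800+0.868800))/(1+33/400) = 8407/10000 ≈ 0.840700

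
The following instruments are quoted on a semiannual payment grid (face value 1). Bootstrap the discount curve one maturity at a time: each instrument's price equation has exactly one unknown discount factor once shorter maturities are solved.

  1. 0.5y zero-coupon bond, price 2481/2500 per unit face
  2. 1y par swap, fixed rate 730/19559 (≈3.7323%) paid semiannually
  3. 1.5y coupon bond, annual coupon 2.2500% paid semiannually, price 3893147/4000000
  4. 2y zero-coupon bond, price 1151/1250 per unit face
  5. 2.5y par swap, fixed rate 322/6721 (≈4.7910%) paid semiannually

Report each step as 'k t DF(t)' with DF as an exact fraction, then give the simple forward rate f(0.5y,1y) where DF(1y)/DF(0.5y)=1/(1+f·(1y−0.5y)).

1 1/2 2481/2500
2 1 1927/2000
3 3/2 9407/10000
4 2 1151/1250
5 5/2 8873/10000
f(0.5y,1y) = ((2481/2500)/(1927/2000) − 1)/(1/2) = 578/9635 ≈ 5.9990%

step 1 [0.5y] zero: DF = P = 2481/2500 ≈ 0.992400
step 2 [1y] swap r/2=365/19559: DF=(1 − 365/19559·(0.992400))/(1+365/19559) = 1927/2000 ≈ 0.963500
step 3 [1.5y] bond c/2=9/800: DF=(3893147/4000000 − 9/800·(0.992400+0.963500))/(1+9/800) = 9407/10000 ≈ 0.940700
step 4 [2y] zero: DF = P = 1151/1250 ≈ 0.920800
step 5 [2.5y] swap r/2=161/6721: DF=(1 − 161/6721·(0.992400+0.963500+0.940700+0.920800))/(1+161/6721) = 8873/10000 ≈ 0.887300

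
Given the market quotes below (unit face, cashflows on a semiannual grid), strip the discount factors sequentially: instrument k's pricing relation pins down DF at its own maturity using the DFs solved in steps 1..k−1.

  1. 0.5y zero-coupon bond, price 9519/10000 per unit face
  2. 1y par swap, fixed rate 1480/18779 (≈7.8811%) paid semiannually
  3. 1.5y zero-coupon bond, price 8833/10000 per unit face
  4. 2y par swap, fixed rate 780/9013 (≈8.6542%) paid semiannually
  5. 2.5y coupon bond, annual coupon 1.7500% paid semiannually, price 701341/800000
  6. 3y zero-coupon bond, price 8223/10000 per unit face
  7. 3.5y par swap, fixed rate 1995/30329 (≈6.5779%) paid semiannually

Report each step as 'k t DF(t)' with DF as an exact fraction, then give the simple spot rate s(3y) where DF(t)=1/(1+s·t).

1 1/2 9519/10000
2 1 463/500
3 3/2 8833/10000
4 2 211/250
5 5/2 4189/5000
6 3 8223/10000
7 7/2 1601/2000
s(3y) = (1/(8223/10000) − 1)/(3) = 1777/24669 ≈ 7.2034%

step 1 [0.5y] zero: DF = P = 9519/10000 ≈ 0.951900
step 2 [1y] swap r/2=740/18779: DF=(1 − 740/18779·(0.951900))/(1+740/18779) = 463/500 ≈ 0.926000
step 3 [1.5y] zero: DF = P = 8833/10000 ≈ 0.883300
step 4 [2y] swap r/2=390/9013: DF=(1 − 390/9013·(0.951900+0.926000+0.883300))/(1+390/9013) = 211/250 ≈ 0.844000
step 5 [2.5y] bond c/2=7/800: DF=(701341/800000 − 7/800·(0.951900+0.926000+0.883300+0.844000))/(1+7/800) = 4189/5000 ≈ 0.837800
step 6 [3y] zero: DF = P = 8223/10000 ≈ 0.822300
step 7 [3.5y] swap r/2=1995/60658: DF=(1 − 1995/60658·(0.951900+0.926000+0.883300+0.844000+0.837800+0.822300))/(1+1995/60658) = 1601/2000 ≈ 0.800500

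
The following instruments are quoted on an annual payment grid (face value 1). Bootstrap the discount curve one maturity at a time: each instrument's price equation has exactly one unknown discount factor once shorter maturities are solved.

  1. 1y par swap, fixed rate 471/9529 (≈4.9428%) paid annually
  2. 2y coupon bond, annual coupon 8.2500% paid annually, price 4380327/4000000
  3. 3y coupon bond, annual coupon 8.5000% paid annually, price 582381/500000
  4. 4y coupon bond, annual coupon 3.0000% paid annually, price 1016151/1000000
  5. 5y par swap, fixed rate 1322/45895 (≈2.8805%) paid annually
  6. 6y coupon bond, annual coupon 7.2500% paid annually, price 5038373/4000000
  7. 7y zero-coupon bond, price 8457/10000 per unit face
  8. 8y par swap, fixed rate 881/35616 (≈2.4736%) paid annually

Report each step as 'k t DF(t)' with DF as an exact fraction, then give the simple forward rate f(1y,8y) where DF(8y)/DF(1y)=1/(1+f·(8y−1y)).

step 1 [1y] swap r/1=471/9529: DF=(1 − 471/9529·(0))/(1+471/9529) = 9529/10000 ≈ 0.952900
step 2 [2y] bond c/1=33/400: DF=(4380327/4000000 − 33/400·(0.952900))/(1+33/400) = 939/1000 ≈ 0.939000
step 3 [3y] bond c/1=17/200: DF=(582381/500000 − 17/200·(0.952900+0.939000))/(1+17/200) = 9253/10000 ≈ 0.925300
step 4 [4y] bond c/1=3/100: DF=(1016151/1000000 − 3/100·(0.952900+0.939000+0.925300))/(1+3/100) = 1809/2000 ≈ 0.904500
step 5 [5y] swap r/1=1322/45895: DF=(1 − 1322/45895·(0.952900+0.939000+0.925300+0.904500))/(1+1322/45895) = 4339/5000 ≈ 0.867800
step 6 [6y] bond c/1=29/400: DF=(5038373/4000000 − 29/400·(0.952900+0.939000+0.925300+0.904500+0.867800))/(1+29/400) = 4321/5000 ≈ 0.864200
step 7 [7y] zero: DF = P = 8457/10000 ≈ 0.845700
step 8 [8y] swap r/1=881/35616: DF=(1 − 881/35616·(0.952900+0.939000+0.925300+0.904500+0.867800+0.864200+0.845700))/(1+881/35616) = 4119/5000 ≈ 0.823800

1 1 9529/10000
2 2 939/1000
3 3 9253/10000
4 4 1809/2000
5 5 4339/5000
6 6 4321/5000
7 7 8457/10000
8 8 4119/5000
f(1y,8y) = ((9529/10000)/(4119/5000) − 1)/(7) = 1291/57666 ≈ 2.2388%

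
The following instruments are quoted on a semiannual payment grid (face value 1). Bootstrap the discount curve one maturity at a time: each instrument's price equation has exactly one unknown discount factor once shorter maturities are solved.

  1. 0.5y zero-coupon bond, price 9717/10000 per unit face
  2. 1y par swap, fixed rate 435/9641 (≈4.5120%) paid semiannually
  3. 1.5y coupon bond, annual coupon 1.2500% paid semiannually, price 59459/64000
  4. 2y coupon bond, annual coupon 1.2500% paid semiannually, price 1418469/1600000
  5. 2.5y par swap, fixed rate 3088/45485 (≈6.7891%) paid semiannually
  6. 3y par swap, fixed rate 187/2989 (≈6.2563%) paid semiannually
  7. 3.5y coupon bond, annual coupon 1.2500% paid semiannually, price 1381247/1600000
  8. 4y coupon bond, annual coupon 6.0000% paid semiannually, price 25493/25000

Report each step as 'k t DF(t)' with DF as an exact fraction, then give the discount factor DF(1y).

1 1/2 9717/10000
2 1 1913/2000
3 3/2 9113/10000
4 2 4317/5000
5 5/2 1057/1250
6 3 8317/10000
7 7/2 1649/2000
8 4 8093/10000
DF(1y) = 1913/2000 ≈ 0.956500

step 1 [0.5y] zero: DF = P = 9717/10000 ≈ 0.971700
step 2 [1y] swap r/2=435/19282: DF=(1 − 435/19282·(0.971700))/(1+435/19282) = 1913/2000 ≈ 0.956500
step 3 [1.5y] bond c/2=1/160: DF=(59459/64000 − 1/160·(0.971700+0.956500))/(1+1/160) = 9113/10000 ≈ 0.911300
step 4 [2y] bond c/2=1/160: DF=(1418469/1600000 − 1/160·(0.971700+0.956500+0.911300))/(1+1/160) = 4317/5000 ≈ 0.863400
step 5 [2.5y] swap r/2=1544/45485: DF=(1 − 1544/45485·(0.971700+0.956500+0.911300+0.863400))/(1+1544/45485) = 1057/1250 ≈ 0.845600
step 6 [3y] swap r/2=187/5978: DF=(1 − 187/5978·(0.971700+0.956500+0.911300+0.863400+0.845600))/(1+187/5978) = 8317/10000 ≈ 0.831700
step 7 [3.5y] bond c/2=1/160: DF=(1381247/1600000 − 1/160·(0.971700+0.956500+0.911300+0.863400+0.845600+0.831700))/(1+1/160) = 1649/2000 ≈ 0.824500
step 8 [4y] bond c/2=3/100: DF=(25493/25000 − 3/100·(0.971700+0.956500+0.911300+0.863400+0.845600+0.831700+0.824500))/(1+3/100) = 8093/10000 ≈ 0.809300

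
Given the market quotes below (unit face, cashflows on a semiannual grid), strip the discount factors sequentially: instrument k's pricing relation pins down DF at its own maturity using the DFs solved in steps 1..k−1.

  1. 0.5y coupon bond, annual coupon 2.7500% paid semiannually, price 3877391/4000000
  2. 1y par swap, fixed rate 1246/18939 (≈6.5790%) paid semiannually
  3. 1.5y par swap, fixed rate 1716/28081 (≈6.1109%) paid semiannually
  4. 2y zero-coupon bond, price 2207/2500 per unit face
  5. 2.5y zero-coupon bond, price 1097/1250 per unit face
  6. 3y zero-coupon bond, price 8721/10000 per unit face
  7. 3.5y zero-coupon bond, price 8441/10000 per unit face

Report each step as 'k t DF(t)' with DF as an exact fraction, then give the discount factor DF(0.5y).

1 1/2 4781/5000
2 1 9377/10000
3 3/2 4571/5000
4 2 2207/2500
5 5/2 1097/1250
6 3 8721/10000
7 7/2 8441/10000
DF(0.5y) = 4781/5000 ≈ 0.956200

step 1 [0.5y] bond c/2=11/800: DF=(3877391/4000000 − 11/800·(0))/(1+11/800) = 4781/5000 ≈ 0.956200
step 2 [1y] swap r/2=623/18939: DF=(1 − 623/18939·(0.956200))/(1+623/18939) = 9377/10000 ≈ 0.937700
step 3 [1.5y] swap r/2=858/28081: DF=(1 − 858/28081·(0.956200+0.937700))/(1+858/28081) = 4571/5000 ≈ 0.914200
step 4 [2y] zero: DF = P = 2207/2500 ≈ 0.882800
step 5 [2.5y] zero: DF = P = 1097/1250 ≈ 0.877600
step 6 [3y] zero: DF = P = 8721/10000 ≈ 0.872100
step 7 [3.5y] zero: DF = P = 8441/10000 ≈ 0.844100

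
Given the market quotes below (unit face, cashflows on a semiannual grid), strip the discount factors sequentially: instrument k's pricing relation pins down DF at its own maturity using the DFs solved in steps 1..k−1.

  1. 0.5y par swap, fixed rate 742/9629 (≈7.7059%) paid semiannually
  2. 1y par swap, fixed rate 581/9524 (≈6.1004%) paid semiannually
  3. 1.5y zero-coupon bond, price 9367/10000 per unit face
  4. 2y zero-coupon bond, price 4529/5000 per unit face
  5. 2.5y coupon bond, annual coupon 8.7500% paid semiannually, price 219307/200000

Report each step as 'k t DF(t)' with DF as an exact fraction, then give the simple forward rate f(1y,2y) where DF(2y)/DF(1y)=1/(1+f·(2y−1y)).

1 1/2 9629/10000
2 1 9419/10000
3 3/2 9367/10000
4 2 4529/5000
5 5/2 1787/2000
f(1y,2y) = ((9419/10000)/(4529/5000) − 1)/(1) = 361/9058 ≈ 3.9854%

step 1 [0.5y] swap r/2=371/9629: DF=(1 − 371/9629·(0))/(1+371/9629) = 9629/10000 ≈ 0.962900
step 2 [1y] swap r/2=581/19048: DF=(1 − 581/19048·(0.962900))/(1+581/19048) = 9419/10000 ≈ 0.941900
step 3 [1.5y] zero: DF = P = 9367/10000 ≈ 0.936700
step 4 [2y] zero: DF = P = 4529/5000 ≈ 0.905800
step 5 [2.5y] bond c/2=7/160: DF=(219307/200000 − 7/160·(0.962900+0.941900+0.936700+0.905800))/(1+7/160) = 1787/2000 ≈ 0.893500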